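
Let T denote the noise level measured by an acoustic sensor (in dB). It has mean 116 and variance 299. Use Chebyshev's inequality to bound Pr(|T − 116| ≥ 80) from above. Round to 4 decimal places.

0.0467

Chebyshev: Pr(|T − μ| ≥ t) ≤ Var(T)/t².
Bound = 299 / 6400 = 0.0467.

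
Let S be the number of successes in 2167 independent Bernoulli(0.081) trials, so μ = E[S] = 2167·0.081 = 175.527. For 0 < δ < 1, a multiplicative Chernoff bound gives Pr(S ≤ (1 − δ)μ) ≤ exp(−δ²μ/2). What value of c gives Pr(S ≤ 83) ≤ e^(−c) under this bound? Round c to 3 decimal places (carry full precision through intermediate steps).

Write 83 = (1 − δ)μ, so δ = 1 − 83/175.527 = 0.5271383…
Then the exponent is δ²μ/2 = (μ − 83)²/(2μ) = 24.387262.

24.387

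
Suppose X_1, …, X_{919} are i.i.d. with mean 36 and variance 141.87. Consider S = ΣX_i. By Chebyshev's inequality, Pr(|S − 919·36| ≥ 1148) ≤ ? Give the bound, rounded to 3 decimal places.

Var(S) = n·Var(X_i) = 919·141.87 = 130378.53.
Chebyshev: Pr(|S − 919·36| ≥ 1148) ≤ Var(S)/1148² = 130378.53/1317904 = 0.0989.

0.099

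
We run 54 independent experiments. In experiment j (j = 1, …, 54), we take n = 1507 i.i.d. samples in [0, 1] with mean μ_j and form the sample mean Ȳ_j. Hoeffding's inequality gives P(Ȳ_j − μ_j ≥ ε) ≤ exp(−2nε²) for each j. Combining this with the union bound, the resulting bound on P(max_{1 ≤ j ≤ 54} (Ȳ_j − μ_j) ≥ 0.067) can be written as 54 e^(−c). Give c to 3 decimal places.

13.530

Union bound over the 54 events: P(max_{1 ≤ j ≤ 54} (Ȳ_j − μ_j) ≥ 0.067) ≤ 54·exp(−2nε²) = 54 exp(−2·1507·0.067²).
So c = 2·1507·0.067² = 13.5298.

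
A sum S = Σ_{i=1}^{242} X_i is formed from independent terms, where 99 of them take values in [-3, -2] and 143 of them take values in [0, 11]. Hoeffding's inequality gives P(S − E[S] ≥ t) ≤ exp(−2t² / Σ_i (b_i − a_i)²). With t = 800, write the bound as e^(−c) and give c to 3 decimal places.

73.555

Σ(b_i − a_i)² = 99·1² + 143·11² = 17402.
c = 2t² / 17402 = 2·800² / 17402 = 73.5548.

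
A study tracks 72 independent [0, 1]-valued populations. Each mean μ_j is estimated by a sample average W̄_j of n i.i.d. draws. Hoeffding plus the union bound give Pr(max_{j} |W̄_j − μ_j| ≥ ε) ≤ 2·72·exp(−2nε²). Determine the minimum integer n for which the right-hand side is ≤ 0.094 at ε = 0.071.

728

Need 2·72·exp(−2nε²) ≤ 0.094, i.e. exp(−2nε²) ≤ 0.094/144.
So 2nε² ≥ ln(144/0.094) = 7.334274.
Hence n ≥ 7.334274/(2·0.071²) = 727.462.
The smallest integer n is 728.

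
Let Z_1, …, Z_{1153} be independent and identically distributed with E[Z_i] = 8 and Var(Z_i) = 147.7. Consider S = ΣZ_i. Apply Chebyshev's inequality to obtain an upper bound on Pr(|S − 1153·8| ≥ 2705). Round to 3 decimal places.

0.023

Var(S) = n·Var(Z_i) = 1153·147.7 = 170298.1.
Chebyshev: Pr(|S − 1153·8| ≥ 2705) ≤ Var(S)/2705² = 170298.1/7317025 = 0.0233.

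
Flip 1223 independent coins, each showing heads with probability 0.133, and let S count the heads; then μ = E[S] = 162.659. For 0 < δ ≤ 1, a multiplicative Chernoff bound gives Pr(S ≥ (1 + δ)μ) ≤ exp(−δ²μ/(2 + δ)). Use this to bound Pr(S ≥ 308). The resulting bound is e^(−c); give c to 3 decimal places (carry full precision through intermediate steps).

Write 308 = (1 + δ)μ, so δ = 308/162.659 − 1 = 0.8935319…
Then the exponent is δ²μ/(2 + δ) = (308 − μ)² / (μ·(2 + δ)) = 44.881764.

44.882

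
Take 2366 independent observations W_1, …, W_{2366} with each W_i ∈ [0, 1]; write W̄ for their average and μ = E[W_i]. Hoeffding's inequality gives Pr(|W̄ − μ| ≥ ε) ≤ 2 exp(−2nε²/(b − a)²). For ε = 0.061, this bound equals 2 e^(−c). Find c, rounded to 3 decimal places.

c = 2nε²/(b − a)² = 2·2366·0.061² / 1² = 17.6078.

17.608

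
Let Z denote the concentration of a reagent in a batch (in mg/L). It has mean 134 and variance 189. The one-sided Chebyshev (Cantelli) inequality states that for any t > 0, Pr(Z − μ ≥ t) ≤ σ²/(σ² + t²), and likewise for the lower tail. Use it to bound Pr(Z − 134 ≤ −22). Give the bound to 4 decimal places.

0.2808

Here σ² = 189 and t = 22, so σ² + t² = 673.
Cantelli's bound: 189/673 = 0.2808.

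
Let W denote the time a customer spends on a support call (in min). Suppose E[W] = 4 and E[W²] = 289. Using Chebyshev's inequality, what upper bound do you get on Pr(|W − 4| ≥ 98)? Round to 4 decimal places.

Var(W) = E[W²] − (E[W])² = 289 − 16 = 273.
Chebyshev's inequality: Pr(|W − μ| ≥ t) ≤ Var(W)/t² = 273/9604 = 0.0284.

0.0284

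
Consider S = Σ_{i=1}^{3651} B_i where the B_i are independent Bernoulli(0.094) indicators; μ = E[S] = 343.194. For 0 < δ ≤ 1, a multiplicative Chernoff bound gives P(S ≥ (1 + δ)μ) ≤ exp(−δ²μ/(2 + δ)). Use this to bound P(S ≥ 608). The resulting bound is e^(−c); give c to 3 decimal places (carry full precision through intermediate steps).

73.720

Write 608 = (1 + δ)μ, so δ = 608/343.194 − 1 = 0.7715927…
Then the exponent is δ²μ/(2 + δ) = (608 − μ)² / (μ·(2 + δ)) = 73.720206.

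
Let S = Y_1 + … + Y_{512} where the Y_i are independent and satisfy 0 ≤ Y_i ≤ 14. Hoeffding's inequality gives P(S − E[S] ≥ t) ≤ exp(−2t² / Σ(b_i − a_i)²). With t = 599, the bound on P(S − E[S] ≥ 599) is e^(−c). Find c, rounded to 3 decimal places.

7.151

Σ(b_i − a_i)² = 512·(14)² = 100352.
c = 2t²/100352 = 2·599²/100352 = 7.1508.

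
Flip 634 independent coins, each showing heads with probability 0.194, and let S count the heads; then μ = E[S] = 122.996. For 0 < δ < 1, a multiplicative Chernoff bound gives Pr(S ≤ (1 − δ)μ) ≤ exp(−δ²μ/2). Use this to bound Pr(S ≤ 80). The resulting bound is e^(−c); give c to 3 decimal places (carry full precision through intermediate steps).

Write 80 = (1 − δ)μ, so δ = 1 − 80/122.996 = 0.3495723…
Then the exponent is δ²μ/2 = (μ − 80)²/(2μ) = 7.515106.

7.515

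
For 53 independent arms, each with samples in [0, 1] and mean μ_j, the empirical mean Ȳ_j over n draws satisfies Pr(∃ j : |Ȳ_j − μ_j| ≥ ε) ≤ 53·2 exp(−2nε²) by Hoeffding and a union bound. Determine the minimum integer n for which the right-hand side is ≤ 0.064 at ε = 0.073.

696

Need 2·53·exp(−2nε²) ≤ 0.064, i.e. exp(−2nε²) ≤ 0.064/106.
So 2nε² ≥ ln(106/0.064) = 7.412311.
Hence n ≥ 7.412311/(2·0.073²) = 695.469.
The smallest integer n is 696.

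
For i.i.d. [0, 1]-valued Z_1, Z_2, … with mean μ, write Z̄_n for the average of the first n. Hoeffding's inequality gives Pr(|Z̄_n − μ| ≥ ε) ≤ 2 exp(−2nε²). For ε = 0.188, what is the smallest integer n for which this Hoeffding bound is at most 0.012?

Require 2·exp(−2nε²) ≤ 0.012, i.e. 2nε² ≥ ln(2/0.012) = 5.115996.
So n ≥ 5.115996 / (2·0.188²) = 72.374.
The smallest integer n is 73.

73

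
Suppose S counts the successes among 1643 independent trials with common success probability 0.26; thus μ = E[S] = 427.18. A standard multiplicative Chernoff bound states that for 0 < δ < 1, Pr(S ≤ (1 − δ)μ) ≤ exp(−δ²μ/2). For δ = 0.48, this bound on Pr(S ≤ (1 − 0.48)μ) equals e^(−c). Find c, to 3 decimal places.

c = δ²μ/2 = 0.48²·427.18/2 = 49.2111.

49.211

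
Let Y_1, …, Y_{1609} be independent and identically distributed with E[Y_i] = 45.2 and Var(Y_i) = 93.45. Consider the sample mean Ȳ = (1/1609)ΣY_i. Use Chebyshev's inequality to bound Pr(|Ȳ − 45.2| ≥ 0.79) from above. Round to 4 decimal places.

0.0931

Var(Ȳ) = Var(Y_i)/n = 93.45/1609 = 0.05808.
Chebyshev: Pr(|Ȳ − 45.2| ≥ 0.79) ≤ Var(Ȳ)/(0.79)² = 93.45/(1609·0.79²) = 0.0931.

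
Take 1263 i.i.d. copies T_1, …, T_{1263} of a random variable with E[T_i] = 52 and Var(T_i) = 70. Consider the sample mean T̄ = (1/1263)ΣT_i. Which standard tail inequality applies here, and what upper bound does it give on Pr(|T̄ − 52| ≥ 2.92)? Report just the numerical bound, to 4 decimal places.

0.0065

With mean and variance of each term known, Chebyshev's inequality bounds the deviation of the sum (or sample mean).
Var(T̄) = Var(T_i)/n = 70/1263 = 0.055424.
Chebyshev: Pr(|T̄ − 52| ≥ 2.92) ≤ Var(T̄)/(2.92)² = 70/(1263·2.92²) = 0.0065.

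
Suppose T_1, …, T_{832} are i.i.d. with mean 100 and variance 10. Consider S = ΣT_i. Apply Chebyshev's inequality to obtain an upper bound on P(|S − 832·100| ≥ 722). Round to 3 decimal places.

0.016

Var(S) = n·Var(T_i) = 832·10 = 8320.
Chebyshev: P(|S − 832·100| ≥ 722) ≤ Var(S)/722² = 8320/521284 = 0.0160.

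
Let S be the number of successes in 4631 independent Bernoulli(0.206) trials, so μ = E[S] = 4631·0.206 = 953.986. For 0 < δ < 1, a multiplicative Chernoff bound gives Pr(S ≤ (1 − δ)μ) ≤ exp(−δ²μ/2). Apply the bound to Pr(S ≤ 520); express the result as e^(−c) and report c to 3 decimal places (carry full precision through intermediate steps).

Write 520 = (1 − δ)μ, so δ = 1 − 520/953.986 = 0.4549186…
Then the exponent is δ²μ/2 = (μ − 520)²/(2μ) = 98.714157.

98.714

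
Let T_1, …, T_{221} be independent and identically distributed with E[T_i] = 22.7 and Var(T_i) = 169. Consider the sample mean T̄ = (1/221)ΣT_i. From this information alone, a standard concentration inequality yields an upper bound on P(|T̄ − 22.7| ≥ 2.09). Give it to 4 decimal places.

With mean and variance of each term known, Chebyshev's inequality bounds the deviation of the sum (or sample mean).
Var(T̄) = Var(T_i)/n = 169/221 = 0.76471.
Chebyshev: P(|T̄ − 22.7| ≥ 2.09) ≤ Var(T̄)/(2.09)² = 169/(221·2.09²) = 0.1751.

0.1751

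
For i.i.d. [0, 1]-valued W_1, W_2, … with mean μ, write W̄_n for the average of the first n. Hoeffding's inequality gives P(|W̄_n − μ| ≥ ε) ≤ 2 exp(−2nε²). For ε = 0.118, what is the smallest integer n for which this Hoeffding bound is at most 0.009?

Require 2·exp(−2nε²) ≤ 0.009, i.e. 2nε² ≥ ln(2/0.009) = 5.403678.
So n ≥ 5.403678 / (2·0.118²) = 194.042.
The smallest integer n is 195.

195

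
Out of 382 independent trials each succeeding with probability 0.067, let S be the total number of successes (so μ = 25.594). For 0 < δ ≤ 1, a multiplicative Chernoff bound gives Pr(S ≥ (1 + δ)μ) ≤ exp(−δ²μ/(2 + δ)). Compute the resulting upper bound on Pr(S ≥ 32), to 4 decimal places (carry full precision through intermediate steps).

0.4904

Write 32 = (1 + δ)μ, so δ = 32/25.594 − 1 = 0.250293…
Then the exponent is δ²μ/(2 + δ) = (32 − μ)² / (μ·(2 + δ)) = 0.712519.
Bound = exp(−0.712519) = 0.49041.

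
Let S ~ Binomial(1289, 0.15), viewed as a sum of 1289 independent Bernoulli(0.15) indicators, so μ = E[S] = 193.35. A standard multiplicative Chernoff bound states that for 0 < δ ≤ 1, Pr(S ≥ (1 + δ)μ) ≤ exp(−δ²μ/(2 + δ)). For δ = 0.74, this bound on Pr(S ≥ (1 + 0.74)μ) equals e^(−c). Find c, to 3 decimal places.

38.642

c = δ²μ/(2 + δ) = 0.74²·193.35/(2 + 0.74) = 38.6418.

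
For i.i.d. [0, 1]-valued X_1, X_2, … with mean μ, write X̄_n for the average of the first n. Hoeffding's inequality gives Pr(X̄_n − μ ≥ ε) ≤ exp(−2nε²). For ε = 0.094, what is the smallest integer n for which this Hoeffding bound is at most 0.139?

112

Require exp(−2nε²) ≤ 0.139, i.e. 2nε² ≥ ln(1/0.139) = 1.973281.
So n ≥ 1.973281 / (2·0.094²) = 111.661.
The smallest integer n is 112.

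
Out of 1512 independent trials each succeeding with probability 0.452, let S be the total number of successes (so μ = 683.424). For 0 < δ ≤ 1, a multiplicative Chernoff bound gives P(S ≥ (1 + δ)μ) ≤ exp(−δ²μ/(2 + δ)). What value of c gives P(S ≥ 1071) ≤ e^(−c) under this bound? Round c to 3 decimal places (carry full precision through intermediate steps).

Write 1071 = (1 + δ)μ, so δ = 1071/683.424 − 1 = 0.5671091…
Then the exponent is δ²μ/(2 + δ) = (1071 − μ)² / (μ·(2 + δ)) = 85.620783.

85.621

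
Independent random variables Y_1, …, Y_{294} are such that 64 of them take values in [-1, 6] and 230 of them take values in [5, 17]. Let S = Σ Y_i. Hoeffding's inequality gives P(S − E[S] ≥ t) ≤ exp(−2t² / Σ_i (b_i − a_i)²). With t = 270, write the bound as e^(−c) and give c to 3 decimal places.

4.021

Σ(b_i − a_i)² = 64·7² + 230·12² = 36256.
c = 2t² / 36256 = 2·270² / 36256 = 4.0214.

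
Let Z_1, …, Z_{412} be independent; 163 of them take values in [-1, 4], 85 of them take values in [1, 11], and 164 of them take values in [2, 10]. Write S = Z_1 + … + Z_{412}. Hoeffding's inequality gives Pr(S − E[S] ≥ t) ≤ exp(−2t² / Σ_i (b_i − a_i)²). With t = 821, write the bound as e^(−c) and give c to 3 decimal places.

Σ(b_i − a_i)² = 163·5² + 85·10² + 164·8² = 23071.
c = 2t² / 23071 = 2·821² / 23071 = 58.4319.

58.432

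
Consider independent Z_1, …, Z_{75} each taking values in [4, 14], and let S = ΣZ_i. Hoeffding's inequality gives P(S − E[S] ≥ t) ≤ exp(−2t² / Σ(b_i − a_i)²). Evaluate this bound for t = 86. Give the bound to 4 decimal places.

Σ(b_i − a_i)² = 75·(10)² = 7500.
Exponent = 2·86²/7500 = 1.9723.
Bound = exp(−1.9723) = 0.13914.

0.1391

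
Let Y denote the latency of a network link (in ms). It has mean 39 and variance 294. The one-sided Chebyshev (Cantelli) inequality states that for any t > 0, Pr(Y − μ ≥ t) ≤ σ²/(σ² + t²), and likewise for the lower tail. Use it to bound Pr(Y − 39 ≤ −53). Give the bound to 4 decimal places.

0.0947

Here σ² = 294 and t = 53, so σ² + t² = 3103.
Cantelli's bound: 294/3103 = 0.0947.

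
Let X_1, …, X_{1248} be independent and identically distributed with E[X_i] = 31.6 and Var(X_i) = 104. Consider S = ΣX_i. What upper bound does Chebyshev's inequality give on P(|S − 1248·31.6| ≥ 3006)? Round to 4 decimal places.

Var(S) = n·Var(X_i) = 1248·104 = 129792.
Chebyshev: P(|S − 1248·31.6| ≥ 3006) ≤ Var(S)/3006² = 129792/9036036 = 0.0144.

0.0144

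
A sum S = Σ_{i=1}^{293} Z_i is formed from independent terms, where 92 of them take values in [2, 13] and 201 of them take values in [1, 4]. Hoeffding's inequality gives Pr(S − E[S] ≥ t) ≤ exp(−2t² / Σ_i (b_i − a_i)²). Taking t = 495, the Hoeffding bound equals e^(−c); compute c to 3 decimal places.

Σ(b_i − a_i)² = 92·11² + 201·3² = 12941.
c = 2t² / 12941 = 2·495² / 12941 = 37.8680.

37.868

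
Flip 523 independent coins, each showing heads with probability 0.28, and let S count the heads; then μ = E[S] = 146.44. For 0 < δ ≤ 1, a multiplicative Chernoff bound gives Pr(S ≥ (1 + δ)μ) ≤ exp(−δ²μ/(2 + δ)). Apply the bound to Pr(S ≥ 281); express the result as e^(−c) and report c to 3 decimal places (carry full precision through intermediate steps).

Write 281 = (1 + δ)μ, so δ = 281/146.44 − 1 = 0.9188746…
Then the exponent is δ²μ/(2 + δ) = (281 − μ)² / (μ·(2 + δ)) = 42.360082.

42.360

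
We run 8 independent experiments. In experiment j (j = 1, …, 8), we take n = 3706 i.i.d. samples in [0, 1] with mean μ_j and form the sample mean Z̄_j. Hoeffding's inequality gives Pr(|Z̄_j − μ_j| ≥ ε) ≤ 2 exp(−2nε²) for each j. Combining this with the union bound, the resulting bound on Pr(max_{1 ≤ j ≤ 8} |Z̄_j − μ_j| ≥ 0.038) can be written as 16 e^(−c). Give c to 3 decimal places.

10.703

Union bound over the 8 events: Pr(max_{1 ≤ j ≤ 8} |Z̄_j − μ_j| ≥ 0.038) ≤ 8·2·exp(−2nε²) = 16 exp(−2·3706·0.038²).
So c = 2·3706·0.038² = 10.7029.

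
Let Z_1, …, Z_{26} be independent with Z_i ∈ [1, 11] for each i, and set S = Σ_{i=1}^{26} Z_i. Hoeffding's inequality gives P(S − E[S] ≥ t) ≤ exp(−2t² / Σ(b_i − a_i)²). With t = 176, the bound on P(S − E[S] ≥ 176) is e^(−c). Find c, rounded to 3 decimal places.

Σ(b_i − a_i)² = 26·(10)² = 2600.
c = 2t²/2600 = 2·176²/2600 = 23.8277.

23.828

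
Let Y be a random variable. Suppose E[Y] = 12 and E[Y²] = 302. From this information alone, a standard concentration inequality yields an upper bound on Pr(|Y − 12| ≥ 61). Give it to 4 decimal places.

The first two moments determine the variance, so Chebyshev's inequality is the sharpest standard bound available.
Var(Y) = E[Y²] − (E[Y])² = 302 − 144 = 158.
Chebyshev's inequality: Pr(|Y − μ| ≥ t) ≤ Var(Y)/t² = 158/3721 = 0.0425.

0.0425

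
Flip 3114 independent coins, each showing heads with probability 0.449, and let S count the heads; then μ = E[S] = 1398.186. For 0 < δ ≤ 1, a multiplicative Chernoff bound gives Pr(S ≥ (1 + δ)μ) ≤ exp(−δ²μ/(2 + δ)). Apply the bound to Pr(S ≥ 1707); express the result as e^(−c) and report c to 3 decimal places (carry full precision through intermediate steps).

Write 1707 = (1 + δ)μ, so δ = 1707/1398.186 − 1 = 0.2208676…
Then the exponent is δ²μ/(2 + δ) = (1707 − μ)² / (μ·(2 + δ)) = 30.711876.

30.712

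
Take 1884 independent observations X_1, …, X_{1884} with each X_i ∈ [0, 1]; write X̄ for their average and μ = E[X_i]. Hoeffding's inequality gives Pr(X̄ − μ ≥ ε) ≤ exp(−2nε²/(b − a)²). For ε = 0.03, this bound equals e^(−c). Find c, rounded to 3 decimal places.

3.391

c = 2nε²/(b − a)² = 2·1884·0.03² / 1² = 3.3912.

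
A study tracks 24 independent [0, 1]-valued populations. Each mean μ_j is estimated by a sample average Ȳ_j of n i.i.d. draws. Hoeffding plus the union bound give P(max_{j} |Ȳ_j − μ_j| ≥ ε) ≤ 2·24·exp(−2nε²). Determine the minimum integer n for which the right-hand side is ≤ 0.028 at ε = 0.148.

Need 2·24·exp(−2nε²) ≤ 0.028, i.e. exp(−2nε²) ≤ 0.028/48.
So 2nε² ≥ ln(48/0.028) = 7.446752.
Hence n ≥ 7.446752/(2·0.148²) = 169.986.
The smallest integer n is 170.

170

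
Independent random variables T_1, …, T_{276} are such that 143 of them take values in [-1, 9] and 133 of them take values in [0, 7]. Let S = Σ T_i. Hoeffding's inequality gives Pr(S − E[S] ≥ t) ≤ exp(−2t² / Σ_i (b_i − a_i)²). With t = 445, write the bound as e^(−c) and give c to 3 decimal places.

19.025

Σ(b_i − a_i)² = 143·10² + 133·7² = 20817.
c = 2t² / 20817 = 2·445² / 20817 = 19.0253.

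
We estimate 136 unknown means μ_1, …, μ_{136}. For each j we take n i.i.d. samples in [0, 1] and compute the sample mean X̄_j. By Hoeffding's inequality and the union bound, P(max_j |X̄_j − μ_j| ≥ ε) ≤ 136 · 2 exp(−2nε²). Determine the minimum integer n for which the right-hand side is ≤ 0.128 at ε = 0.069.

805

Need 2·136·exp(−2nε²) ≤ 0.128, i.e. exp(−2nε²) ≤ 0.128/272.
So 2nε² ≥ ln(272/0.128) = 7.661527.
Hence n ≥ 7.661527/(2·0.069²) = 804.613.
The smallest integer n is 805.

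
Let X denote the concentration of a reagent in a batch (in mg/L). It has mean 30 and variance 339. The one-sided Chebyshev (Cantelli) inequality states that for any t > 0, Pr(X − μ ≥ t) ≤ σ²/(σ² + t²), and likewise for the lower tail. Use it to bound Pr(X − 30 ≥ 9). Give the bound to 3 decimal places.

0.807

Here σ² = 339 and t = 9, so σ² + t² = 420.
Cantelli's bound: 339/420 = 0.8071.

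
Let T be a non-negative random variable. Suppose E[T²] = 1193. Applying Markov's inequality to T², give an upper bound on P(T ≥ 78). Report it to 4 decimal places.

0.1961

Since T ≥ 0, the event {T ≥ 78} is the same as {T² ≥ 6084}.
Markov's inequality applied to T² gives P(T² ≥ 6084) ≤ E[T²]/6084 = 1193/6084 = 0.1961.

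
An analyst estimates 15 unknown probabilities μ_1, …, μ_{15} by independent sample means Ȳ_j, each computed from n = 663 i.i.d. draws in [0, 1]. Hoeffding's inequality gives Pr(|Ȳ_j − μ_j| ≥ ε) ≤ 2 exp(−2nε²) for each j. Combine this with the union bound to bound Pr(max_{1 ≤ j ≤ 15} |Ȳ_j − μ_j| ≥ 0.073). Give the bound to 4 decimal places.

0.0256

Per-experiment Hoeffding bound: 2·exp(−2·663·0.073²) = 2·exp(−7.06625) = 0.0017068.
Union bound over 15 events: 15·0.0017068 = 0.02560.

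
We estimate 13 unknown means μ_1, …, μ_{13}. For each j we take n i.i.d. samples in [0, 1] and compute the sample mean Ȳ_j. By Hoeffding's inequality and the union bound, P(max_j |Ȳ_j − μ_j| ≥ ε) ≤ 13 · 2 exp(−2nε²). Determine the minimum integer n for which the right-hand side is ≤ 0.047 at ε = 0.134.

Need 2·13·exp(−2nε²) ≤ 0.047, i.e. exp(−2nε²) ≤ 0.047/26.
So 2nε² ≥ ln(26/0.047) = 6.315704.
Hence n ≥ 6.315704/(2·0.134²) = 175.866.
The smallest integer n is 176.

176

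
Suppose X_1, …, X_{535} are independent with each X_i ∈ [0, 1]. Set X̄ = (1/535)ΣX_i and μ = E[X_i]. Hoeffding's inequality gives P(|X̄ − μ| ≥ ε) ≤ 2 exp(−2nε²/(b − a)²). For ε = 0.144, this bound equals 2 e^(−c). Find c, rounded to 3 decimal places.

c = 2nε²/(b − a)² = 2·535·0.144² / 1² = 22.1875.

22.188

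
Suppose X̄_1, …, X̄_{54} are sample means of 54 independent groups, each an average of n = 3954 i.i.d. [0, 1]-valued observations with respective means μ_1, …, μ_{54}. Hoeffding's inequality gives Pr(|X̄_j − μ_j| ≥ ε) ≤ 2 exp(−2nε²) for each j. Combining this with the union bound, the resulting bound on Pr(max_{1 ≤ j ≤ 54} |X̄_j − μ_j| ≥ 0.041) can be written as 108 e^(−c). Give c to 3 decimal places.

Union bound over the 54 events: Pr(max_{1 ≤ j ≤ 54} |X̄_j − μ_j| ≥ 0.041) ≤ 54·2·exp(−2nε²) = 108 exp(−2·3954·0.041²).
So c = 2·3954·0.041² = 13.2933.

13.293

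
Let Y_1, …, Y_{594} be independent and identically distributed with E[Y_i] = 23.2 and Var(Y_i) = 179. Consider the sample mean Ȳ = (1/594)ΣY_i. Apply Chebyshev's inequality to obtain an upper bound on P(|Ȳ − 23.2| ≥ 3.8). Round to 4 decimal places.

Var(Ȳ) = Var(Y_i)/n = 179/594 = 0.30135.
Chebyshev: P(|Ȳ − 23.2| ≥ 3.8) ≤ Var(Ȳ)/(3.8)² = 179/(594·3.8²) = 0.0209.

0.0209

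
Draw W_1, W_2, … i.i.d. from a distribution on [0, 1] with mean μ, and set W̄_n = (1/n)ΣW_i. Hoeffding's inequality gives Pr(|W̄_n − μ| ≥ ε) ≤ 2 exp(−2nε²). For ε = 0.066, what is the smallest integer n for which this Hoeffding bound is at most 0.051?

422

Require 2·exp(−2nε²) ≤ 0.051, i.e. 2nε² ≥ ln(2/0.051) = 3.669077.
So n ≥ 3.669077 / (2·0.066²) = 421.152.
The smallest integer n is 422.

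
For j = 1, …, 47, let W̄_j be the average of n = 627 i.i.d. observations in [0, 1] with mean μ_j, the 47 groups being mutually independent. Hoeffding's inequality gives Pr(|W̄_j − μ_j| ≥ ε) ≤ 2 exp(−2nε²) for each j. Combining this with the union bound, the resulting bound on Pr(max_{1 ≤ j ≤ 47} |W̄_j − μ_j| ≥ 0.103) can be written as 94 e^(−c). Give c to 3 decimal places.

Union bound over the 47 events: Pr(max_{1 ≤ j ≤ 47} |W̄_j − μ_j| ≥ 0.103) ≤ 47·2·exp(−2nε²) = 94 exp(−2·627·0.103²).
So c = 2·627·0.103² = 13.3037.

13.304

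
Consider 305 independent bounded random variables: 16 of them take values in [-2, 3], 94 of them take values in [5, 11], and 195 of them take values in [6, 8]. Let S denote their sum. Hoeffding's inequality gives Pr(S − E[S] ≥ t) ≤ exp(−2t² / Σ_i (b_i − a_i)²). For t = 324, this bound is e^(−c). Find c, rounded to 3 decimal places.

46.002

Σ(b_i − a_i)² = 16·5² + 94·6² + 195·2² = 4564.
c = 2t² / 4564 = 2·324² / 4564 = 46.0018.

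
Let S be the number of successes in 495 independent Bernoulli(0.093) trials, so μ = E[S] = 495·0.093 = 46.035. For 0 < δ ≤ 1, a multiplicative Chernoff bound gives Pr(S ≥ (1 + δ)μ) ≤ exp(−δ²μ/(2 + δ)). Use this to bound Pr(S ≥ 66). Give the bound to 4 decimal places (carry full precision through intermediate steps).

Write 66 = (1 + δ)μ, so δ = 66/46.035 − 1 = 0.4336918…
Then the exponent is δ²μ/(2 + δ) = (66 − μ)² / (μ·(2 + δ)) = 3.557828.
Bound = exp(−3.557828) = 0.02850.

0.0285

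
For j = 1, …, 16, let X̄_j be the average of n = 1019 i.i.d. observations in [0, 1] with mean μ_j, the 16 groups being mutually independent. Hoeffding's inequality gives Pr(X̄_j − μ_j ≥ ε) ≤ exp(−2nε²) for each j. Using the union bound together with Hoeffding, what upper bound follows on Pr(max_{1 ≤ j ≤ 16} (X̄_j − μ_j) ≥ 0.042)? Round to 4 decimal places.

0.4394

Per-experiment Hoeffding bound: exp(−2·1019·0.042²) = exp(−3.59503) = 0.02746.
Union bound over 16 events: 16·0.02746 = 0.43936.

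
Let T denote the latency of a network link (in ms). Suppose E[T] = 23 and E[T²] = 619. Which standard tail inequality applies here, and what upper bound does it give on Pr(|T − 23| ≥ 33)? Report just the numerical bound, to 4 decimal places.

The first two moments determine the variance, so Chebyshev's inequality is the sharpest standard bound available.
Var(T) = E[T²] − (E[T])² = 619 − 529 = 90.
Chebyshev's inequality: Pr(|T − μ| ≥ t) ≤ Var(T)/t² = 90/1089 = 0.0826.

0.0826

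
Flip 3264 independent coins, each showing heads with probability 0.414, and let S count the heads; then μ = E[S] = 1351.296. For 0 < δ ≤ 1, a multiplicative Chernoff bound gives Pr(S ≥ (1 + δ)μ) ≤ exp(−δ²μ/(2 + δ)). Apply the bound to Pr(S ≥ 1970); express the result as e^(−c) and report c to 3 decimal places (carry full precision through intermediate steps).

Write 1970 = (1 + δ)μ, so δ = 1970/1351.296 − 1 = 0.4578597…
Then the exponent is δ²μ/(2 + δ) = (1970 − μ)² / (μ·(2 + δ)) = 115.254599.

115.255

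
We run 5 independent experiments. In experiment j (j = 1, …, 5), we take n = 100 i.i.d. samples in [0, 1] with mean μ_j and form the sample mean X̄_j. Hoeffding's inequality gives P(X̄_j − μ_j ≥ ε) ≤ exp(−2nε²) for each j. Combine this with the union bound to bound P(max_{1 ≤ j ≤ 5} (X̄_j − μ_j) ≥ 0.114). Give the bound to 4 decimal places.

0.3717

Per-experiment Hoeffding bound: exp(−2·100·0.114²) = exp(−2.59920) = 0.074333.
Union bound over 5 events: 5·0.074333 = 0.37167.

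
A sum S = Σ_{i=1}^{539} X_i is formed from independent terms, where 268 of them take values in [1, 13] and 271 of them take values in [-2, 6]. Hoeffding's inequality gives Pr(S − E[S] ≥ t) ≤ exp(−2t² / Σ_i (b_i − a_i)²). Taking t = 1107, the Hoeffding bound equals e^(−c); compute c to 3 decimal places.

43.816

Σ(b_i − a_i)² = 268·12² + 271·8² = 55936.
c = 2t² / 55936 = 2·1107² / 55936 = 43.8161.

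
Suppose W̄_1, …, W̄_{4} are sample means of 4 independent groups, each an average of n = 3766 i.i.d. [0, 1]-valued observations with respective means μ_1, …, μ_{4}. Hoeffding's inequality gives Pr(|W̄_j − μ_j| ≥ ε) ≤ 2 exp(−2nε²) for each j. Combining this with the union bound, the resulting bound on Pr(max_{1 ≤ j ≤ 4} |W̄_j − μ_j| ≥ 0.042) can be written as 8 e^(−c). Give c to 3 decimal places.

Union bound over the 4 events: Pr(max_{1 ≤ j ≤ 4} |W̄_j − μ_j| ≥ 0.042) ≤ 4·2·exp(−2nε²) = 8 exp(−2·3766·0.042²).
So c = 2·3766·0.042² = 13.2864.

13.286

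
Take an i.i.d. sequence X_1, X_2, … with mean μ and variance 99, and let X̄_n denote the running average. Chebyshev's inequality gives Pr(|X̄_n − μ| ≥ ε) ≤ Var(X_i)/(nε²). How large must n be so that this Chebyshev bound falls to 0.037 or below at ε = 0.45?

Require 99/(n·0.45²) ≤ 0.037, i.e. n ≥ 99/(0.037·0.45²) = 13213.213.
The smallest integer n is 13214.

13214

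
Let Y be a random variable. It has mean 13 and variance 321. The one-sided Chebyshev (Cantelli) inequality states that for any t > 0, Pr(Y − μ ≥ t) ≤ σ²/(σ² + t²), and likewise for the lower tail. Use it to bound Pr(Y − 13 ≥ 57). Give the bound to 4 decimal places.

Here σ² = 321 and t = 57, so σ² + t² = 3570.
Cantelli's bound: 321/3570 = 0.0899.

0.0899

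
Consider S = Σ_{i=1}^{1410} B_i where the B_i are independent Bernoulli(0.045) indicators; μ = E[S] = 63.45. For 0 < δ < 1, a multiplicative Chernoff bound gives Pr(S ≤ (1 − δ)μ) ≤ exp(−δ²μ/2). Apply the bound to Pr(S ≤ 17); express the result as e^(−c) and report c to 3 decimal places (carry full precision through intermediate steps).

17.002

Write 17 = (1 − δ)μ, so δ = 1 − 17/63.45 = 0.7320725…
Then the exponent is δ²μ/2 = (μ − 17)²/(2μ) = 17.002384.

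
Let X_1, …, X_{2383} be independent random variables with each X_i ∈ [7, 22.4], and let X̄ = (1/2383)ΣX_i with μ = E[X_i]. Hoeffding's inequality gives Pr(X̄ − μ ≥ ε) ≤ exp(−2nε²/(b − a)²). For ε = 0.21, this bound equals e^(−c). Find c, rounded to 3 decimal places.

0.886

c = 2nε²/(b − a)² = 2·2383·0.21² / 15.4² = 0.8862.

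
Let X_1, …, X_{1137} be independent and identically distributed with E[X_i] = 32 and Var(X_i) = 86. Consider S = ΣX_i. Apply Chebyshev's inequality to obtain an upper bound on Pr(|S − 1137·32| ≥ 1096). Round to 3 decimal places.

Var(S) = n·Var(X_i) = 1137·86 = 97782.
Chebyshev: Pr(|S − 1137·32| ≥ 1096) ≤ Var(S)/1096² = 97782/1201216 = 0.0814.

0.081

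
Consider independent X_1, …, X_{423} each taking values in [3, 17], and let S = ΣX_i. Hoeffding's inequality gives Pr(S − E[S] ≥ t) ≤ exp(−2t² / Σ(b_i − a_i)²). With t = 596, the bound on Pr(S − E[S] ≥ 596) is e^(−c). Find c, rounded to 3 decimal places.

8.569

Σ(b_i − a_i)² = 423·(14)² = 82908.
c = 2t²/82908 = 2·596²/82908 = 8.5689.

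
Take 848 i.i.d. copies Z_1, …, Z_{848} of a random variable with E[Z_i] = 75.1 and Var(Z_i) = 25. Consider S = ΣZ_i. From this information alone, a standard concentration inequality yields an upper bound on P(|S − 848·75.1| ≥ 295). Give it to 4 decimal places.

With mean and variance of each term known, Chebyshev's inequality bounds the deviation of the sum (or sample mean).
Var(S) = n·Var(Z_i) = 848·25 = 21200.
Chebyshev: P(|S − 848·75.1| ≥ 295) ≤ Var(S)/295² = 21200/87025 = 0.2436.

0.2436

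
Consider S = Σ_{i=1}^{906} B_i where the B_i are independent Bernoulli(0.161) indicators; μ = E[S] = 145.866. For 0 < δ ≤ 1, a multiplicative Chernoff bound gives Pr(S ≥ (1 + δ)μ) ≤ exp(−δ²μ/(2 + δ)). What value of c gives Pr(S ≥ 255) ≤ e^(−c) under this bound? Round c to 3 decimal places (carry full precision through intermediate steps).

Write 255 = (1 + δ)μ, so δ = 255/145.866 − 1 = 0.7481798…
Then the exponent is δ²μ/(2 + δ) = (255 − μ)² / (μ·(2 + δ)) = 29.711250.

29.711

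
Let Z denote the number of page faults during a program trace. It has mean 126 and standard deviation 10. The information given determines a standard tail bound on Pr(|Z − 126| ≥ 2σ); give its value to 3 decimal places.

Mean and variance are known, so Chebyshev's inequality applies.
Chebyshev: Pr(|Z − μ| ≥ t) ≤ Var(Z)/t².
Var(Z) = σ² = 10² = 100.
t = 2·10 = 20.
Bound = 100 / 400 = 0.2500.

0.250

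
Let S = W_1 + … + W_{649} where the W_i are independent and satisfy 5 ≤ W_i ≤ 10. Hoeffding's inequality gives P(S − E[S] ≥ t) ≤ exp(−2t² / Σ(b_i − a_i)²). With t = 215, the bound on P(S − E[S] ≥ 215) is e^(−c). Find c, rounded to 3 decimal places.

5.698

Σ(b_i − a_i)² = 649·(5)² = 16225.
c = 2t²/16225 = 2·215²/16225 = 5.6980.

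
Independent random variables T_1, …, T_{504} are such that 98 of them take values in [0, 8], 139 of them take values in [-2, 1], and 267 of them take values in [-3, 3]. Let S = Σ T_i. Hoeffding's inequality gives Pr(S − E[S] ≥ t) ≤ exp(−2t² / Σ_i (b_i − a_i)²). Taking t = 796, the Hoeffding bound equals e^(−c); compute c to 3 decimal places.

73.956

Σ(b_i − a_i)² = 98·8² + 139·3² + 267·6² = 17135.
c = 2t² / 17135 = 2·796² / 17135 = 73.9558.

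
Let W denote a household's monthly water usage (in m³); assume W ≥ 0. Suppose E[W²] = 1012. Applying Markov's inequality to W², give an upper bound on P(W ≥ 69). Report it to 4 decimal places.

0.2126

Since W ≥ 0, the event {W ≥ 69} is the same as {W² ≥ 4761}.
Markov's inequality applied to W² gives P(W² ≥ 4761) ≤ E[W²]/4761 = 1012/4761 = 0.2126.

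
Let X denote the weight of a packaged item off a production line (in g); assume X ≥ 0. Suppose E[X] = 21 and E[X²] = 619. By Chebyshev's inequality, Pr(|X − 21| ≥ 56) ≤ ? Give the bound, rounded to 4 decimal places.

0.0568

Var(X) = E[X²] − (E[X])² = 619 − 441 = 178.
Chebyshev's inequality: Pr(|X − μ| ≥ t) ≤ Var(X)/t² = 178/3136 = 0.0568.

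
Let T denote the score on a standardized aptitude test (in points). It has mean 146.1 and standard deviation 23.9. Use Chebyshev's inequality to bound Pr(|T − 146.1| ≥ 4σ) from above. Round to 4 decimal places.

0.0625

Chebyshev: Pr(|T − μ| ≥ t) ≤ Var(T)/t².
Var(T) = σ² = 23.9² = 571.21.
t = 4·23.9 = 95.6.
Bound = 571.21 / 9139.36 = 0.0625.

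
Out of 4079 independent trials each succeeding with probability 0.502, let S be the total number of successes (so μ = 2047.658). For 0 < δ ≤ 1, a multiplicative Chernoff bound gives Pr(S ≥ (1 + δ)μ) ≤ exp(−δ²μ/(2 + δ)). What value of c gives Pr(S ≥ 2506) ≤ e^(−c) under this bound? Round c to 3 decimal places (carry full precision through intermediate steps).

46.134

Write 2506 = (1 + δ)μ, so δ = 2506/2047.658 − 1 = 0.2238372…
Then the exponent is δ²μ/(2 + δ) = (2506 − μ)² / (μ·(2 + δ)) = 46.133765.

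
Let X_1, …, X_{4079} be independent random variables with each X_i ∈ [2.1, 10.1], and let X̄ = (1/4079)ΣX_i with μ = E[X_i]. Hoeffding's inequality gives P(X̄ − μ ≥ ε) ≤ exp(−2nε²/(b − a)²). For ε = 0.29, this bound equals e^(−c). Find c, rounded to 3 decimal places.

10.720

c = 2nε²/(b − a)² = 2·4079·0.29² / 8² = 10.7201.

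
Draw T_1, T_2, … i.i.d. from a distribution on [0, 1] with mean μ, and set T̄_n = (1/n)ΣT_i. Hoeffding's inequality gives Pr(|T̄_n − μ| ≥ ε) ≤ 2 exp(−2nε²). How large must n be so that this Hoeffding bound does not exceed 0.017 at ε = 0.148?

109

Require 2·exp(−2nε²) ≤ 0.017, i.e. 2nε² ≥ ln(2/0.017) = 4.767689.
So n ≥ 4.767689 / (2·0.148²) = 108.831.
The smallest integer n is 109.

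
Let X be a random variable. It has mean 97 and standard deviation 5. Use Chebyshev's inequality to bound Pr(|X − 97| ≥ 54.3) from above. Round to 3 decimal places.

0.008

Chebyshev: Pr(|X − μ| ≥ t) ≤ Var(X)/t².
Var(X) = σ² = 5² = 25.
Bound = 25 / 2948.49 = 0.0085.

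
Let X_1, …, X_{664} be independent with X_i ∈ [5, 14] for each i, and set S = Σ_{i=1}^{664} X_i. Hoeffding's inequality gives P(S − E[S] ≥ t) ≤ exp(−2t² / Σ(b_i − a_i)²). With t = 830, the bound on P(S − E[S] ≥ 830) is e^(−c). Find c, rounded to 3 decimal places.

25.617

Σ(b_i − a_i)² = 664·(9)² = 53784.
c = 2t²/53784 = 2·830²/53784 = 25.6173.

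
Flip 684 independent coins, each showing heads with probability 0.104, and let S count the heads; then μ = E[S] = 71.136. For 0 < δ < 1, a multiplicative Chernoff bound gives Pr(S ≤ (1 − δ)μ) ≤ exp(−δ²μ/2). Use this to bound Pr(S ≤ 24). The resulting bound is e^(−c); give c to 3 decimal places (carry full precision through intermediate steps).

Write 24 = (1 − δ)μ, so δ = 1 − 24/71.136 = 0.6626181…
Then the exponent is δ²μ/2 = (μ − 24)²/(2μ) = 15.616583.

15.617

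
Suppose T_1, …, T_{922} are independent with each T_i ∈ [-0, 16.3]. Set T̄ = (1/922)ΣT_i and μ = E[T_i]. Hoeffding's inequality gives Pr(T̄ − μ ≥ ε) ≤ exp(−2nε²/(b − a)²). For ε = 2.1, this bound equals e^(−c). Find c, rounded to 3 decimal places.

30.607

c = 2nε²/(b − a)² = 2·922·2.1² / 16.3² = 30.6072.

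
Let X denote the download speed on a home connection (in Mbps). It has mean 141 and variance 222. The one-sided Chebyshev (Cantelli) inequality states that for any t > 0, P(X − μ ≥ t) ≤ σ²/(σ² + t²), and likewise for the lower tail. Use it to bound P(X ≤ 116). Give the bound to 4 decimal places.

Here σ² = 222 and t = 25, so σ² + t² = 847.
Cantelli's bound: 222/847 = 0.2621.

0.2621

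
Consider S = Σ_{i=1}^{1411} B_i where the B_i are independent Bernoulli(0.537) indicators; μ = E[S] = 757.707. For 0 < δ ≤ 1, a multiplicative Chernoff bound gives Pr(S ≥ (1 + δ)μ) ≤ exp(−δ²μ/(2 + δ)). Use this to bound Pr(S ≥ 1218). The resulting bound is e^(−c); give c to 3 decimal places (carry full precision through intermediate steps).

Write 1218 = (1 + δ)μ, so δ = 1218/757.707 − 1 = 0.6074815…
Then the exponent is δ²μ/(2 + δ) = (1218 − μ)² / (μ·(2 + δ)) = 107.237382.

107.237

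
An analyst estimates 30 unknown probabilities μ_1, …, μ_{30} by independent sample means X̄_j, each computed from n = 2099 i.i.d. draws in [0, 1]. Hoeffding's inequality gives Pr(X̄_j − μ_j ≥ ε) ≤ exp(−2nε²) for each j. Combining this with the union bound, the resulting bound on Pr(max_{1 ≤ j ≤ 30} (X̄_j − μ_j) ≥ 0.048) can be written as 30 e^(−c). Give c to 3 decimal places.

9.672

Union bound over the 30 events: Pr(max_{1 ≤ j ≤ 30} (X̄_j − μ_j) ≥ 0.048) ≤ 30·exp(−2nε²) = 30 exp(−2·2099·0.048²).
So c = 2·2099·0.048² = 9.6722.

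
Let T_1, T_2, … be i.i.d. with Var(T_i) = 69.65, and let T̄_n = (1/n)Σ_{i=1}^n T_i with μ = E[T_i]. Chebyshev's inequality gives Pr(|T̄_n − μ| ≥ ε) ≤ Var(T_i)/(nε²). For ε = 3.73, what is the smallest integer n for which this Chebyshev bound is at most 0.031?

Require 69.65/(n·3.73²) ≤ 0.031, i.e. n ≥ 69.65/(0.031·3.73²) = 161.489.
The smallest integer n is 162.

162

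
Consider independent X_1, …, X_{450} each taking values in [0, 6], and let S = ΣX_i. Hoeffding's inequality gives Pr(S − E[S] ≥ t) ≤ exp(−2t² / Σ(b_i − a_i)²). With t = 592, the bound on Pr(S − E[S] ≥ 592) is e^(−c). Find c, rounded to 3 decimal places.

Σ(b_i − a_i)² = 450·(6)² = 16200.
c = 2t²/16200 = 2·592²/16200 = 43.2672.

43.267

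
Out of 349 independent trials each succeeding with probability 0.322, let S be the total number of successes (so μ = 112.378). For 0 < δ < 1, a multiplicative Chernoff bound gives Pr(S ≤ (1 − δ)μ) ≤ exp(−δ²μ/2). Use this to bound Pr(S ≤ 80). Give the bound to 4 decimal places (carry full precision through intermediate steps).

Write 80 = (1 − δ)μ, so δ = 1 − 80/112.378 = 0.2881169…
Then the exponent is δ²μ/2 = (μ − 80)²/(2μ) = 4.664324.
Bound = exp(−4.664324) = 0.00943.

0.0094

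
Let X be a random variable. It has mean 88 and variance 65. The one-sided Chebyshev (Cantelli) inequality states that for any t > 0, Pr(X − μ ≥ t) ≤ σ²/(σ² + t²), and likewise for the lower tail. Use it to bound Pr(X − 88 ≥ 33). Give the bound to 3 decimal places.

0.056

Here σ² = 65 and t = 33, so σ² + t² = 1154.
Cantelli's bound: 65/1154 = 0.0563.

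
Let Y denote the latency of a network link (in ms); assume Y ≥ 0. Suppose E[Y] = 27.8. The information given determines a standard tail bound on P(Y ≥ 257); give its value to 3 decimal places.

Only the mean of a non-negative variable is known, so Markov's inequality is the applicable tail bound.
Markov's inequality: for a non-negative random variable, P(Y ≥ a) ≤ E[Y]/a.
Here E[Y] = 27.8 and a = 257, so the bound is 27.8/257 = 0.1082.

0.108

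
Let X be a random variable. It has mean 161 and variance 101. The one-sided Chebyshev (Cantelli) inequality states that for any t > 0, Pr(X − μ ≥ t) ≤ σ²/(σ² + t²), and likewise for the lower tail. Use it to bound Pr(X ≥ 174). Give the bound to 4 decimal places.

Here σ² = 101 and t = 13, so σ² + t² = 270.
Cantelli's bound: 101/270 = 0.3741.

0.3741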